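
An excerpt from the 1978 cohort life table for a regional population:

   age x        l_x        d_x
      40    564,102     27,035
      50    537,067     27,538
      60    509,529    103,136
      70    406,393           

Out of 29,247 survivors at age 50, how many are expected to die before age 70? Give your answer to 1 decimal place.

7116.1

The relevant probability is 1 − 406,393/537,067 = 0.243310.
Expected number = 29,247 × 0.243310 = 7116.1.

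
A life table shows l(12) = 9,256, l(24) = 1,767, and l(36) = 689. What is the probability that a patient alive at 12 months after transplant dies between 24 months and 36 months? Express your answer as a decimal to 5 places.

This is the probability of reaching 24 but not 36, conditional on being alive at 12: (l(24) − l(36)) / l(12).
= (1,767 − 689) / 9,256 = 1,078 / 9,256 = 0.116465.

0.11646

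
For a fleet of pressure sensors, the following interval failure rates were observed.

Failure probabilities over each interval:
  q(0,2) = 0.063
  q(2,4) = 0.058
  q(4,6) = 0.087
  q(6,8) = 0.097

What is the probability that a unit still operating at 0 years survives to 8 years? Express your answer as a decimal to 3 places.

0.728

Chaining the interval survival probabilities: (1 − 0.063) × (1 − 0.058) × (1 − 0.087) × (1 − 0.097).
= 0.937 × 0.942 × 0.913 × 0.903 = 0.727694.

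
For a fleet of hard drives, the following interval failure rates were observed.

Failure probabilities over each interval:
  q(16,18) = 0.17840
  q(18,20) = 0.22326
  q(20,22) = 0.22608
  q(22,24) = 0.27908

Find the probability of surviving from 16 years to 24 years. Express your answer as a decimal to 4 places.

P(survive 16→24) = (1 − 0.17840) × (1 − 0.22326) × (1 − 0.22608) × (1 − 0.27908).
= 0.82160 × 0.77674 × 0.77392 × 0.72092 = 0.356057.

0.3561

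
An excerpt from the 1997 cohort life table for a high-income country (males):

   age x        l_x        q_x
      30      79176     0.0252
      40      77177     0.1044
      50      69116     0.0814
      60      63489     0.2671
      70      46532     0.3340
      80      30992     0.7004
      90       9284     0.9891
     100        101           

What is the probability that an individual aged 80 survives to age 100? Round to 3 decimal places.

The conditional survival probability is l_100/l_80 = 101/30992 = 0.003259.

0.003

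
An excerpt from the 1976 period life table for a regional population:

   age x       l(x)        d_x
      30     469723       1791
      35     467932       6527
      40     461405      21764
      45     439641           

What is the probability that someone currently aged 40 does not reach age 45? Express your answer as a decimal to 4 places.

P(die before 45 | alive at 40) = 1 − l(45)/l(40) = 1 − 439641/461405 = (21764)/461405 = 0.047169.

0.0472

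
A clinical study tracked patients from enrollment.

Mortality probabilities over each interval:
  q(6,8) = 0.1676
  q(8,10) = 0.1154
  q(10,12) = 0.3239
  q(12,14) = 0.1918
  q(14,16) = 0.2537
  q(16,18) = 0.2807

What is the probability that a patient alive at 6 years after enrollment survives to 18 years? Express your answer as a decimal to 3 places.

0.216

P(survive 6→18) = (1 − 0.1676) × (1 − 0.1154) × (1 − 0.3239) × (1 − 0.1918) × (1 − 0.2537) × (1 − 0.2807).
= 0.8324 × 0.8846 × 0.6761 × 0.8082 × 0.7463 × 0.7193 = 0.215989.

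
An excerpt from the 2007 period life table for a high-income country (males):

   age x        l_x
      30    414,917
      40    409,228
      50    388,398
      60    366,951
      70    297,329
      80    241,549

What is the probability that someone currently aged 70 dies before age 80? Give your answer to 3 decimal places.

P(die before 80 | alive at 70) = 1 − l_80/l_70 = 1 − 241,549/297,329 = (55,780)/297,329 = 0.187604.

0.188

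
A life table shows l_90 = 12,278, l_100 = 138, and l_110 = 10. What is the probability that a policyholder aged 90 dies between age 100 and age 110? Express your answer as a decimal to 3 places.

0.010

This is the probability of reaching 100 but not 110, conditional on being alive at 90: (l_100 − l_110) / l_90.
= (138 − 10) / 12,278 = 128 / 12,278 = 0.010425.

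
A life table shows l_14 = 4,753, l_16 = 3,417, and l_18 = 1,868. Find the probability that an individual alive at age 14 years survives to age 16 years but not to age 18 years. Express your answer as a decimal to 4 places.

This is the probability of reaching 16 but not 18, conditional on being alive at 14: (l_16 − l_18) / l_14.
= (3,417 − 1,868) / 4,753 = 1,549 / 4,753 = 0.325899.

0.3259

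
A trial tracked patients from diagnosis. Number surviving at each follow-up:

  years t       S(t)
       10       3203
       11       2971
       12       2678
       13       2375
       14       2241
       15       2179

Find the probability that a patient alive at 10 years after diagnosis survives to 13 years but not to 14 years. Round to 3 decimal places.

0.042

This is the probability of reaching 13 but not 14, conditional on being alive at 10: (S(13) − S(14)) / S(10).
= (2375 − 2241) / 3203 = 134 / 3203 = 0.041836.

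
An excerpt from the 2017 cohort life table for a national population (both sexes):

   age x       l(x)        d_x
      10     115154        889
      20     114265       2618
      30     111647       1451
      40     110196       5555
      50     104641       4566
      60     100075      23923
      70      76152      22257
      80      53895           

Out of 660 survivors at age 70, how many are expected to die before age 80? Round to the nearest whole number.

The relevant probability is 1 − 53895/76152 = 0.292271.
Expected number = 660 × 0.292271 = 193.

193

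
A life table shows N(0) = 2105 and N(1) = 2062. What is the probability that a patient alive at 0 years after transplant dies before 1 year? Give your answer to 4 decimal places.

0.0204

P(die before 1 | alive at 0) = 1 − N(1)/N(0) = 1 − 2062/2105 = (43)/2105 = 0.020428.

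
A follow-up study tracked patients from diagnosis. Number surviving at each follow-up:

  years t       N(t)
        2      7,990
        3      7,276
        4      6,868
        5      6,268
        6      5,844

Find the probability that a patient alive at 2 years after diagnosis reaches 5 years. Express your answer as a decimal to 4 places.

The conditional survival probability is N(5)/N(2) = 6,268/7,990 = 0.784481.

0.7845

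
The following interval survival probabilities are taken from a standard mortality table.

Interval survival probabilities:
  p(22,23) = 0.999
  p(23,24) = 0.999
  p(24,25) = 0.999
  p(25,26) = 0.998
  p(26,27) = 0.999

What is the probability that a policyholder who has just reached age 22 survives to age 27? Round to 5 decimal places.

Survival from 22 to 27 is the product of surviving each interval: 0.999 × 0.999 × 0.999 × 0.998 × 0.999.
= 0.994014.

0.99401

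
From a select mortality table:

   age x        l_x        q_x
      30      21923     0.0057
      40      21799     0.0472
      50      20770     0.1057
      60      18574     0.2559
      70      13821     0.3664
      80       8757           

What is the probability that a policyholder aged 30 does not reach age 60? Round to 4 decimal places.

0.1528

P(die before 60 | alive at 30) = 1 − l_60/l_30 = 1 − 18574/21923 = (3349)/21923 = 0.152762.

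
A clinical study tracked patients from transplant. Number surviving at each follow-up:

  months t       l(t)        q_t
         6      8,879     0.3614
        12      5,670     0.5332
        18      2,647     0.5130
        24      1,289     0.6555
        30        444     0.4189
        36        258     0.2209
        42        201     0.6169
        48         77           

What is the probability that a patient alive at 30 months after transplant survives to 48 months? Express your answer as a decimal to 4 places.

0.1734

The conditional survival probability is l(48)/l(30) = 77/444 = 0.173423.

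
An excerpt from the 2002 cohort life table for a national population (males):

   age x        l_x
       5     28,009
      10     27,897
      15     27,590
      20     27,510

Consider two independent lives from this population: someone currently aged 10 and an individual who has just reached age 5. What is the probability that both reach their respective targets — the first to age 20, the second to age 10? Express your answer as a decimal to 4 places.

p₁ = l_20/l_10 = 27,510/27,897 = 0.986128; p₂ = l_10/l_5 = 27,897/28,009 = 0.996001.
P(both) = p₁ × p₂ = 0.986128 × 0.996001 = 0.982184.

0.9822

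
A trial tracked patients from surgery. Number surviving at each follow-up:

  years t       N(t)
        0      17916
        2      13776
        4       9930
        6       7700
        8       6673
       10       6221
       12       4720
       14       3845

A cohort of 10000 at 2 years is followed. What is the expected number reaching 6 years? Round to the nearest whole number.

The relevant probability is 7700/13776 = 0.558943.
Expected number = 10000 × 0.558943 = 5589.

5589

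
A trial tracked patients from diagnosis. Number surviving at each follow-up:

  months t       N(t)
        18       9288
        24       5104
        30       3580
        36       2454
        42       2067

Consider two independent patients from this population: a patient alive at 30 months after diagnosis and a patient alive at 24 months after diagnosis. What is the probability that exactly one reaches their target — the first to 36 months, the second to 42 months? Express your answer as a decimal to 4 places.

0.5352

p₁ = N(36)/N(30) = 2454/3580 = 0.685475; p₂ = N(42)/N(24) = 2067/5104 = 0.404976.
P(exactly one) = p₁(1−p₂) + (1−p₁)p₂ = 0.407874 + 0.127375 = 0.535249.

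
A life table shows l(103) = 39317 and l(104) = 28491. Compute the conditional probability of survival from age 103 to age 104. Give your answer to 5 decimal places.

The conditional survival probability is l(104)/l(103) = 28491/39317 = 0.724648.

0.72465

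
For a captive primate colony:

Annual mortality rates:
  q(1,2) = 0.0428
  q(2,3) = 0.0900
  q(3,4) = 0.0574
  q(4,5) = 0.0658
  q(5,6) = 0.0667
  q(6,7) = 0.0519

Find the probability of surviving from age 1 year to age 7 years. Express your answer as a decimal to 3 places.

0.679

The overall survival probability is (1 − 0.0428) × (1 − 0.0900) × (1 − 0.0574) × (1 − 0.0658) × (1 − 0.0667) × (1 − 0.0519).
= 0.9572 × 0.9100 × 0.9426 × 0.9342 × 0.9333 × 0.9481 = 0.678714.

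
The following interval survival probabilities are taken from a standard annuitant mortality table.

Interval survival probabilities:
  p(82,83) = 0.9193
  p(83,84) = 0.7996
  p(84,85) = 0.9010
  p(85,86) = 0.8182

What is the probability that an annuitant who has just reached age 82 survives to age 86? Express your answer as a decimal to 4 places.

0.5419

Chaining the interval survival probabilities: 0.9193 × 0.7996 × 0.9010 × 0.8182.
= 0.541894.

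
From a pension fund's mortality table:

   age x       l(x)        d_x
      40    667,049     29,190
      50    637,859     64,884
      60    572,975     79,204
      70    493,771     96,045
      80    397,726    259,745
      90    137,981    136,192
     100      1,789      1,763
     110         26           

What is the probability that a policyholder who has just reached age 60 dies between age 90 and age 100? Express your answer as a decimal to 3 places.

0.238

This is the probability of reaching 90 but not 100, conditional on being alive at 60: (l(90) − l(100)) / l(60).
= (137,981 − 1,789) / 572,975 = 136,192 / 572,975 = 0.237693.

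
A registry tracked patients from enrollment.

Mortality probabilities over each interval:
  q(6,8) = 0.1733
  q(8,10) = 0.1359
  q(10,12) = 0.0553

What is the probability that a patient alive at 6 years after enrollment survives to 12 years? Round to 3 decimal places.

Chaining the interval survival probabilities: (1 − 0.1733) × (1 − 0.1359) × (1 − 0.0553).
= 0.8267 × 0.8641 × 0.9447 = 0.674848.

0.675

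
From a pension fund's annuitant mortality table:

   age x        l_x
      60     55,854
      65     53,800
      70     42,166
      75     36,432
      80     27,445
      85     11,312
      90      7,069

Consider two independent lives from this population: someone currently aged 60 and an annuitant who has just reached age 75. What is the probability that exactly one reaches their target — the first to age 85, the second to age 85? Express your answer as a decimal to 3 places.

0.387

p₁ = l_85/l_60 = 11,312/55,854 = 0.202528; p₂ = l_85/l_75 = 11,312/36,432 = 0.310496.
P(exactly one) = p₁(1−p₂) + (1−p₁)p₂ = 0.139644 + 0.247612 = 0.387256.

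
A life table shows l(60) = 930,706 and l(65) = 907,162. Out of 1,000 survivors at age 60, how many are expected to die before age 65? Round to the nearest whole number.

The relevant probability is 1 − 907,162/930,706 = 0.025297.
Expected number = 1,000 × 0.025297 = 25.

25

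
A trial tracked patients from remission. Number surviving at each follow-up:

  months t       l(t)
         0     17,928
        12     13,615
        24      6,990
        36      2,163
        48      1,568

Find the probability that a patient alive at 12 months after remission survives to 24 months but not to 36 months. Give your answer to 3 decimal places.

0.355

This is the probability of reaching 24 but not 36, conditional on being alive at 12: (l(24) − l(36)) / l(12).
= (6,990 − 2,163) / 13,615 = 4,827 / 13,615 = 0.354535.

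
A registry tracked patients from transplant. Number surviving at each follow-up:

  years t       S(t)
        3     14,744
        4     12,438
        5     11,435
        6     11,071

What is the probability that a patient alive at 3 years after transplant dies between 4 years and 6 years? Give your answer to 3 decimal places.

0.093

This is the probability of reaching 4 but not 6, conditional on being alive at 3: (S(4) − S(6)) / S(3).
= (12,438 − 11,071) / 14,744 = 1,367 / 14,744 = 0.092716.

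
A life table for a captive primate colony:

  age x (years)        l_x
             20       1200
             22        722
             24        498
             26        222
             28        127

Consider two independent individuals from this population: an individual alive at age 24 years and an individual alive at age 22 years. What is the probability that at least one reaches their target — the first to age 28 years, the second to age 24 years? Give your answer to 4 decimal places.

0.7689

p₁ = l_28/l_24 = 127/498 = 0.255020; p₂ = l_24/l_22 = 498/722 = 0.689751.
P(at least one) = 1 − (1−p₁)(1−p₂) = 1 − 0.744980 × 0.310249 = 0.768871.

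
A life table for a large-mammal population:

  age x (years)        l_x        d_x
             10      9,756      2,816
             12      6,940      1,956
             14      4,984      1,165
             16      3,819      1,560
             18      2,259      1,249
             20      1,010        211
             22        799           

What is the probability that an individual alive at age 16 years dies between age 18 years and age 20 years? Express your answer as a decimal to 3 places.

This is the probability of reaching 18 but not 20, conditional on being alive at 16: (l_18 − l_20) / l_16.
= (2,259 − 1,010) / 3,819 = 1,249 / 3,819 = 0.327049.

0.327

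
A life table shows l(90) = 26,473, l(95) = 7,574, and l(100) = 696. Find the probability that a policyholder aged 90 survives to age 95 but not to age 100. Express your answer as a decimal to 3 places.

This is the probability of reaching 95 but not 100, conditional on being alive at 90: (l(95) − l(100)) / l(90).
= (7,574 − 696) / 26,473 = 6,878 / 26,473 = 0.259812.

0.260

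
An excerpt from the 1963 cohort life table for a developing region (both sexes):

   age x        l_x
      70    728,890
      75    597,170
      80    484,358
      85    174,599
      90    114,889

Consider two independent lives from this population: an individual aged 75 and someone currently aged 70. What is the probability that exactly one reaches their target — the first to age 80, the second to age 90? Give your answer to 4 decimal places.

p₁ = l_80/l_75 = 484,358/597,170 = 0.811089; p₂ = l_90/l_70 = 114,889/728,890 = 0.157622.
P(exactly one) = p₁(1−p₂) + (1−p₁)p₂ = 0.683244 + 0.029777 = 0.713020.

0.7130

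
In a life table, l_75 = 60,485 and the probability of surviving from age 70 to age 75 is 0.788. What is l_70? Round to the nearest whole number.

76758

l_70 = l_75 / p = 60,485 / 0.788 = 76758.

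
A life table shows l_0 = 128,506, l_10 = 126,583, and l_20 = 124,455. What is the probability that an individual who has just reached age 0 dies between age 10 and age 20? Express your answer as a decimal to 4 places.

0.0166

We want 10|10q0 = (l_10 − l_20)/l_0.
This is the probability of reaching 10 but not 20, conditional on being alive at 0: (l_10 − l_20) / l_0.
= (126,583 − 124,455) / 128,506 = 2,128 / 128,506 = 0.016560.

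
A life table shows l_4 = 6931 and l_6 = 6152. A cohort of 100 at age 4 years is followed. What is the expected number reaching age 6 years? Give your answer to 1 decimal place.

88.8

The relevant probability is 6152/6931 = 0.887606.
Expected number = 100 × 0.887606 = 88.8.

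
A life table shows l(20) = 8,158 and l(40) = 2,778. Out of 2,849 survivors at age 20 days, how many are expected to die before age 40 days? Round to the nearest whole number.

1879

The relevant probability is 1 − 2,778/8,158 = 0.659475.
Expected number = 2,849 × 0.659475 = 1879.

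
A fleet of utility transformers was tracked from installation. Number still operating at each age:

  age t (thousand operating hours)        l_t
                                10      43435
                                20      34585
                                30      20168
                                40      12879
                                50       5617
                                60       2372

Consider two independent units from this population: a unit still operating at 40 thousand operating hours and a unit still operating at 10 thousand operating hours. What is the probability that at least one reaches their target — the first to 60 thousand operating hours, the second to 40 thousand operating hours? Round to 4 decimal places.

0.4261

p₁ = l_60/l_40 = 2372/12879 = 0.184176; p₂ = l_40/l_10 = 12879/43435 = 0.296512.
P(at least one) = 1 − (1−p₁)(1−p₂) = 1 − 0.815824 × 0.703488 = 0.426078.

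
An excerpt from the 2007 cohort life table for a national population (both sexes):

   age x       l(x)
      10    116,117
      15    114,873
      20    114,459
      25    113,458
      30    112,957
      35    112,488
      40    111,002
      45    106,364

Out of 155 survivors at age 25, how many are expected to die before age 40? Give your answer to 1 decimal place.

The relevant probability is 1 − 111,002/113,458 = 0.021647.
Expected number = 155 × 0.021647 = 3.4.

3.4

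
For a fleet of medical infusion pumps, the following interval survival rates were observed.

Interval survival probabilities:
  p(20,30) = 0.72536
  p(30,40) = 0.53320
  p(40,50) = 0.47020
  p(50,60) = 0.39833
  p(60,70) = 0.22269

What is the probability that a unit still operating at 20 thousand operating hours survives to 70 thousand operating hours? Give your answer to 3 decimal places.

P(survive 20→70) = 0.72536 × 0.53320 × 0.47020 × 0.39833 × 0.22269.
= 0.016131.

0.016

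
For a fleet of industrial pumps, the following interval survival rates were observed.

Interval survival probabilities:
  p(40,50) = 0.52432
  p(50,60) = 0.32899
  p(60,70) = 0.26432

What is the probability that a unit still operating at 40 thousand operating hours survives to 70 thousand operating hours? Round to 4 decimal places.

0.0456

P(survive 40→70) = 0.52432 × 0.32899 × 0.26432.
= 0.045594.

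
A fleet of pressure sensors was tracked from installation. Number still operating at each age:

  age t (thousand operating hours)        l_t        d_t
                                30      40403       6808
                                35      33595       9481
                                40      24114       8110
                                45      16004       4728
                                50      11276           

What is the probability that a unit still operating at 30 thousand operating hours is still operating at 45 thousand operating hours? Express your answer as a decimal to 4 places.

0.3961

The conditional survival probability is l_45/l_30 = 16004/40403 = 0.396109.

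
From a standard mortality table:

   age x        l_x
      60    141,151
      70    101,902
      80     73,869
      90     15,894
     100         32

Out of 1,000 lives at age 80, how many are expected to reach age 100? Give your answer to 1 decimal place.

The relevant probability is 32/73,869 = 0.000433.
Expected number = 1,000 × 0.000433 = 0.4.

0.4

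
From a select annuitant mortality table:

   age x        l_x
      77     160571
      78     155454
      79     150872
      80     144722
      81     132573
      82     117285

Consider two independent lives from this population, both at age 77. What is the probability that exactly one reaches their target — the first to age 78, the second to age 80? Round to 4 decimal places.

0.1243

p₁ = l_78/l_77 = 155454/160571 = 0.968132; p₂ = l_80/l_77 = 144722/160571 = 0.901296.
P(exactly one) = p₁(1−p₂) + (1−p₁)p₂ = 0.095559 + 0.028723 = 0.124281.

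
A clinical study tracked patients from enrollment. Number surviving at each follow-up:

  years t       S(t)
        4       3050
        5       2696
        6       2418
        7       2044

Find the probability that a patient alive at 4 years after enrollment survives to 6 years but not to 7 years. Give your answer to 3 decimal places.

0.123

This is the probability of reaching 6 but not 7, conditional on being alive at 4: (S(6) − S(7)) / S(4).
= (2418 − 2044) / 3050 = 374 / 3050 = 0.122623.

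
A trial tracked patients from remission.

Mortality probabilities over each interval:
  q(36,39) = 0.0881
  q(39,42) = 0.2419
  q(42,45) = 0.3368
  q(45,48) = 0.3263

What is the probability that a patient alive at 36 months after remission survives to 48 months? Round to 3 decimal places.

Chaining the interval survival probabilities: (1 − 0.0881) × (1 − 0.2419) × (1 − 0.3368) × (1 − 0.3263).
= 0.9119 × 0.7581 × 0.6632 × 0.6737 = 0.308876.

0.309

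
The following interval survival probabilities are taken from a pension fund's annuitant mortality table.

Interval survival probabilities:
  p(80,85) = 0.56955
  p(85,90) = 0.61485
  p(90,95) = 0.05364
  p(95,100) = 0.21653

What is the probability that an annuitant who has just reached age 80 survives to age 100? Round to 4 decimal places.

The overall survival probability is 0.56955 × 0.61485 × 0.05364 × 0.21653.
= 0.004067.

0.0041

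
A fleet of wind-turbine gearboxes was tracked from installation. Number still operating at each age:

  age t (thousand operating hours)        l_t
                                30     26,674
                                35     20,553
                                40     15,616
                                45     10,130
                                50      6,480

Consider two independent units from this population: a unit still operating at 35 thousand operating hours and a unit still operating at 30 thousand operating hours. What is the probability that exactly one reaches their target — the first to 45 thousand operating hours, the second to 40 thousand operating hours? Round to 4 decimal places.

p₁ = l_45/l_35 = 10,130/20,553 = 0.492872; p₂ = l_40/l_30 = 15,616/26,674 = 0.585439.
P(exactly one) = p₁(1−p₂) + (1−p₁)p₂ = 0.204326 + 0.296893 = 0.501218.

0.5012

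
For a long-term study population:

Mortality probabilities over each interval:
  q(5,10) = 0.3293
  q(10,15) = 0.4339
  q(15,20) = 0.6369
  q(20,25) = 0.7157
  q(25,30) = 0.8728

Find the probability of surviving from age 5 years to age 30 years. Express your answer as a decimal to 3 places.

0.005

The overall survival probability is (1 − 0.3293) × (1 − 0.4339) × (1 − 0.6369) × (1 − 0.7157) × (1 − 0.8728).
= 0.6707 × 0.5661 × 0.3631 × 0.2843 × 0.1272 = 0.004986.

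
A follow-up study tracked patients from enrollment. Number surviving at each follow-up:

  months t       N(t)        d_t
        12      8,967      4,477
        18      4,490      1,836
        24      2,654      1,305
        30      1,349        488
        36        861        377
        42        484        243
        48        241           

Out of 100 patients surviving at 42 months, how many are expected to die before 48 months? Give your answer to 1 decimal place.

The relevant probability is 1 − 241/484 = 0.502066.
Expected number = 100 × 0.502066 = 50.2.

50.2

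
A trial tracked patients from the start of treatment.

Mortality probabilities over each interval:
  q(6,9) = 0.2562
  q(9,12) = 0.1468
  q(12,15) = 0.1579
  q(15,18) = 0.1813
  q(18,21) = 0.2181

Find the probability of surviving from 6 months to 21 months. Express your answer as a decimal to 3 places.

Survival from 6 to 21 is the product of surviving each interval: (1 − 0.2562) × (1 − 0.1468) × (1 − 0.1579) × (1 − 0.1813) × (1 − 0.2181).
= 0.7438 × 0.8532 × 0.8421 × 0.8187 × 0.7819 = 0.342095.

0.342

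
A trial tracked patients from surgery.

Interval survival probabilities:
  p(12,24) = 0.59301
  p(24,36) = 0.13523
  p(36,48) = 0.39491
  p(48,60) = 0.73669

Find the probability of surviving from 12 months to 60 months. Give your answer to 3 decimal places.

0.023

Chaining the interval survival probabilities: 0.59301 × 0.13523 × 0.39491 × 0.73669.
= 0.023330.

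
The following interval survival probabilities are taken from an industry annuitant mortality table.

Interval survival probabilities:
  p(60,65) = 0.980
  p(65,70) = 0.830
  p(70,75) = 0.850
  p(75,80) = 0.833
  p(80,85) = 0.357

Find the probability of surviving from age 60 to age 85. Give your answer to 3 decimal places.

Survival from 60 to 85 is the product of surviving each interval: 0.980 × 0.830 × 0.850 × 0.833 × 0.357.
= 0.205606.

0.206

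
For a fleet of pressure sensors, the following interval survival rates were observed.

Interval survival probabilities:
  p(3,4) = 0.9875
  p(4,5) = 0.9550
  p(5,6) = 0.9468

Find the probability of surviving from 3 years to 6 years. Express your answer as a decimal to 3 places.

The overall survival probability is 0.9875 × 0.9550 × 0.9468.
= 0.892892.

0.893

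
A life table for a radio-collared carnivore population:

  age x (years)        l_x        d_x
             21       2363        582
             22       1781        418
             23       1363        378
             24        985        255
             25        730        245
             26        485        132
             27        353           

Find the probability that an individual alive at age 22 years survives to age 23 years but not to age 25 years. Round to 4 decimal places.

0.3554

This is the probability of reaching 23 but not 25, conditional on being alive at 22: (l_23 − l_25) / l_22.
= (1363 − 730) / 1781 = 633 / 1781 = 0.355418.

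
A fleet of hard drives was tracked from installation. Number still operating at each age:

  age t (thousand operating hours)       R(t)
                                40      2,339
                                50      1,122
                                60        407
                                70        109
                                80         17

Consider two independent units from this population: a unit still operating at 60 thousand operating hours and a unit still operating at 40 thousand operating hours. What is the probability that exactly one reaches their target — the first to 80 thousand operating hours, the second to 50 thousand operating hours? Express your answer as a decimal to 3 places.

p₁ = R(80)/R(60) = 17/407 = 0.041769; p₂ = R(50)/R(40) = 1,122/2,339 = 0.479692.
P(exactly one) = p₁(1−p₂) + (1−p₁)p₂ = 0.021733 + 0.459656 = 0.481388.

0.481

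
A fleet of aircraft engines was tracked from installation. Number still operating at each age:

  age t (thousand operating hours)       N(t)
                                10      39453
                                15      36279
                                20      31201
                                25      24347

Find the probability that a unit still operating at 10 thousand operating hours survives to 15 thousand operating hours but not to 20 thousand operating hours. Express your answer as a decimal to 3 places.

0.129

This is the probability of reaching 15 but not 20, conditional on being operational at 10: (N(15) − N(20)) / N(10).
= (36279 − 31201) / 39453 = 5078 / 39453 = 0.128710.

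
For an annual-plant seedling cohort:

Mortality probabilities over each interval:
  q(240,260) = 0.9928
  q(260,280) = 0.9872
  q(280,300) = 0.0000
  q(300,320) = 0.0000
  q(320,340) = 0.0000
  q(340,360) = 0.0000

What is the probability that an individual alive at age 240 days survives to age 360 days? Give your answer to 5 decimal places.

0.00009

Survival from 240 to 360 is the product of surviving each interval: (1 − 0.9928) × (1 − 0.9872) × (1 − 0.0000) × (1 − 0.0000) × (1 − 0.0000) × (1 − 0.0000).
= 0.0072 × 0.0128 × 1.0000 × 1.0000 × 1.0000 × 1.0000 = 0.000092.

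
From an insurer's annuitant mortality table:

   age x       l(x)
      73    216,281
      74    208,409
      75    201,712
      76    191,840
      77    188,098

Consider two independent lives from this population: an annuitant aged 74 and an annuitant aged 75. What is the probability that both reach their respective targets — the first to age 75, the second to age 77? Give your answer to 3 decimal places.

p₁ = l(75)/l(74) = 201,712/208,409 = 0.967866; p₂ = l(77)/l(75) = 188,098/201,712 = 0.932508.
P(both) = p₁ × p₂ = 0.967866 × 0.932508 = 0.902543.

0.903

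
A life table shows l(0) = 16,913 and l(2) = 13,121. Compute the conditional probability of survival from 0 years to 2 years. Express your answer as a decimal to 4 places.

The conditional survival probability is l(2)/l(0) = 13,121/16,913 = 0.775794.

0.7758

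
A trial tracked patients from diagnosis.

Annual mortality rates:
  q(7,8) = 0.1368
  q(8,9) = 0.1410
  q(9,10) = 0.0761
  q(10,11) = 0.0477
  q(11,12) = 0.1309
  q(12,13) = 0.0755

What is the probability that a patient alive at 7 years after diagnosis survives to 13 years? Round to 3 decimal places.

0.524

P(survive 7→13) = (1 − 0.1368) × (1 − 0.1410) × (1 − 0.0761) × (1 − 0.0477) × (1 − 0.1309) × (1 − 0.0755).
= 0.8632 × 0.8590 × 0.9239 × 0.9523 × 0.8691 × 0.9245 = 0.524179.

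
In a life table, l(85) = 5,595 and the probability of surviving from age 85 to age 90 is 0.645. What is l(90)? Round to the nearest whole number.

l(90) = l(85) × p = 5,595 × 0.645 = 3609.

3609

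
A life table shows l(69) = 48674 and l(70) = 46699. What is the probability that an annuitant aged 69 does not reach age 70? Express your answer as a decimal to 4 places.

0.0406

P(die before 70 | alive at 69) = 1 − l(70)/l(69) = 1 − 46699/48674 = (1975)/48674 = 0.040576.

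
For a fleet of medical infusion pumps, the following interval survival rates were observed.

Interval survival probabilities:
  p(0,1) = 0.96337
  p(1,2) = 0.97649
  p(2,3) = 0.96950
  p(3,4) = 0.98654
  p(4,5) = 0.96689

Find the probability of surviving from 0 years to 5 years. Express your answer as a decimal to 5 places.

The overall survival probability is 0.96337 × 0.97649 × 0.96950 × 0.98654 × 0.96689.
= 0.869962.

0.86996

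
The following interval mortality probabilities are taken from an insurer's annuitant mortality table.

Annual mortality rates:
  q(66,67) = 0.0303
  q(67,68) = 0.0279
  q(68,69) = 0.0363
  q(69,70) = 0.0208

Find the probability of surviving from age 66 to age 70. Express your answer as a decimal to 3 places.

0.890

Chaining the interval survival probabilities: (1 − 0.0303) × (1 − 0.0279) × (1 − 0.0363) × (1 − 0.0208).
= 0.9697 × 0.9721 × 0.9637 × 0.9792 = 0.889532.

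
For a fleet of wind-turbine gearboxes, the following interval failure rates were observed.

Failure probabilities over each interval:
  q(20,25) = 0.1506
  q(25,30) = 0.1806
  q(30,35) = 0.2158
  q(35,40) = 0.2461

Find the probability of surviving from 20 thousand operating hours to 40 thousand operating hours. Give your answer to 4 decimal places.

P(survive 20→40) = (1 − 0.1506) × (1 − 0.1806) × (1 − 0.2158) × (1 − 0.2461).
= 0.8494 × 0.8194 × 0.7842 × 0.7539 = 0.411480.

0.4115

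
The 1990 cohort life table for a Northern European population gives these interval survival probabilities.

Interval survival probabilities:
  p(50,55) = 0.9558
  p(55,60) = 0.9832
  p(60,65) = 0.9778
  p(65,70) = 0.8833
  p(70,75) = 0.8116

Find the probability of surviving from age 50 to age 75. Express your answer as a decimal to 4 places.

P(survive 50→75) = 0.9558 × 0.9832 × 0.9778 × 0.8833 × 0.8116.
= 0.658733.

0.6587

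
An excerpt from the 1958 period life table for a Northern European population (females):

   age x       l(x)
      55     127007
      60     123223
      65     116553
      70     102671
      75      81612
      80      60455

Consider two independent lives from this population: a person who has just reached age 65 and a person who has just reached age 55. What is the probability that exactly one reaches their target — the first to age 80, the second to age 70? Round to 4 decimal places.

p₁ = l(80)/l(65) = 60455/116553 = 0.518691; p₂ = l(70)/l(55) = 102671/127007 = 0.808389.
P(exactly one) = p₁(1−p₂) + (1−p₁)p₂ = 0.099387 + 0.389085 = 0.488472.

0.4885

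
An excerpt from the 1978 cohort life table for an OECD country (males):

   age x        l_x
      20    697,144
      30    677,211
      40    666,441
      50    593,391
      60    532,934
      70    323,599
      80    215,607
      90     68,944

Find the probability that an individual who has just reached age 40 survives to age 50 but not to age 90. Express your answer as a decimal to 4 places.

0.7869

We want 10|40q40 = (l_50 − l_90)/l_40.
This is the probability of reaching 50 but not 90, conditional on being alive at 40: (l_50 − l_90) / l_40.
= (593,391 − 68,944) / 666,441 = 524,447 / 666,441 = 0.786937.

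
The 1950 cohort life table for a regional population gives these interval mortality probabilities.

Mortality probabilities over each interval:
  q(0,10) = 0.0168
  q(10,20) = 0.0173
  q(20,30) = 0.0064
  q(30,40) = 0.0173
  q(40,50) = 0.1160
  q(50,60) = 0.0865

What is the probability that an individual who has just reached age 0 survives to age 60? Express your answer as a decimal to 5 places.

0.76183

P(survive 0→60) = (1 − 0.0168) × (1 − 0.0173) × (1 − 0.0064) × (1 − 0.0173) × (1 − 0.1160) × (1 − 0.0865).
= 0.9832 × 0.9827 × 0.9936 × 0.9827 × 0.8840 × 0.9135 = 0.761827.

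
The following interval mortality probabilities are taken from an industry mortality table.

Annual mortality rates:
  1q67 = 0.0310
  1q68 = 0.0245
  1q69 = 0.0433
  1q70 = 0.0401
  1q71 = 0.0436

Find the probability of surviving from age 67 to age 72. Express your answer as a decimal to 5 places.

0.83022

Chaining the interval survival probabilities: (1 − 0.0310) × (1 − 0.0245) × (1 − 0.0433) × (1 − 0.0401) × (1 − 0.0436).
= 0.9690 × 0.9755 × 0.9567 × 0.9599 × 0.9564 = 0.830218.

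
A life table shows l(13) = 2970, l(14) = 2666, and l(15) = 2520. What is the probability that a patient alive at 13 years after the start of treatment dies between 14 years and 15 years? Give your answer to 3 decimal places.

0.049

This is the probability of reaching 14 but not 15, conditional on being alive at 13: (l(14) − l(15)) / l(13).
= (2666 − 2520) / 2970 = 146 / 2970 = 0.049158.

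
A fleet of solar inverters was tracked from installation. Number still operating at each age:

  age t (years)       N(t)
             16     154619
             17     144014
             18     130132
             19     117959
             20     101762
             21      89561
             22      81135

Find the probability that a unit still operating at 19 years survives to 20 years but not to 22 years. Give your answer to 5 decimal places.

0.17487

This is the probability of reaching 20 but not 22, conditional on being operational at 19: (N(20) − N(22)) / N(19).
= (101762 − 81135) / 117959 = 20627 / 117959 = 0.174866.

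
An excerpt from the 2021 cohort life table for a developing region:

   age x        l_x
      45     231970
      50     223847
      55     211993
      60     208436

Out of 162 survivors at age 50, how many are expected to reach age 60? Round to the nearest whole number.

The relevant probability is 208436/223847 = 0.931154.
Expected number = 162 × 0.931154 = 151.

151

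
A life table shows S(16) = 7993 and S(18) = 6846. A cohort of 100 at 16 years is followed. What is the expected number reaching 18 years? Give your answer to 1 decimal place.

The relevant probability is 6846/7993 = 0.856499.
Expected number = 100 × 0.856499 = 85.6.

85.6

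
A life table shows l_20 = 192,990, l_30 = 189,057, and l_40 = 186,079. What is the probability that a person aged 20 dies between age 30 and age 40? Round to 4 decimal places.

This is the probability of reaching 30 but not 40, conditional on being alive at 20: (l_30 − l_40) / l_20.
= (189,057 − 186,079) / 192,990 = 2,978 / 192,990 = 0.015431.

0.0154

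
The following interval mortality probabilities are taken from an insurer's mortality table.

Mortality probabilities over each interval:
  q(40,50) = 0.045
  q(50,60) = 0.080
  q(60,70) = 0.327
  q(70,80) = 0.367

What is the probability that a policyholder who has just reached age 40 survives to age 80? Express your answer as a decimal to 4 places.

Chaining the interval survival probabilities: (1 − 0.045) × (1 − 0.080) × (1 − 0.327) × (1 − 0.367).
= 0.955 × 0.920 × 0.673 × 0.633 = 0.374292.

0.3743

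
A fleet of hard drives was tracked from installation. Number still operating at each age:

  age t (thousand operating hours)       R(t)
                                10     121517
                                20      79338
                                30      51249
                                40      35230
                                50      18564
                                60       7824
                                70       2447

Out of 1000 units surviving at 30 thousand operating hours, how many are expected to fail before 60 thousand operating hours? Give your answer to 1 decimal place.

847.3

The relevant probability is 1 − 7824/51249 = 0.847334.
Expected number = 1000 × 0.847334 = 847.3.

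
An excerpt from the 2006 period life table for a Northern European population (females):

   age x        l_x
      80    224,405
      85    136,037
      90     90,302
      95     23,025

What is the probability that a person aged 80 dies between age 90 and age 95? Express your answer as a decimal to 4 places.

We want 10|5q80 = (l_90 − l_95)/l_80.
This is the probability of reaching 90 but not 95, conditional on being alive at 80: (l_90 − l_95) / l_80.
= (90,302 − 23,025) / 224,405 = 67,277 / 224,405 = 0.299802.

0.2998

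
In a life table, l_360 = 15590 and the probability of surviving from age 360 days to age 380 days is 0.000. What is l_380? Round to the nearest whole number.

l_380 = l_360 × p = 15590 × 0.000 = 0.

0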